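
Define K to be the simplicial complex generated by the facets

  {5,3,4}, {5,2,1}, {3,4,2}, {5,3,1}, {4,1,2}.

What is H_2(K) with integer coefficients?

H_2 = 0.

Take the total order 1 < 2 < 3 < 4 < 5 on the vertex set. Then K (dimension 2) consists of the simplices:

  0-simplices (5): [1], [2], [3], [4], [5]
  1-simplices (10): [1,2], [1,3], [1,4], [1,5], [2,3], [2,4], [2,5], [3,4], [3,5], [4,5]
  2-simplices (5): [1,2,4], [1,2,5], [1,3,5], [2,3,4], [3,4,5]

so the chain groups are C_0 ≅ Z^5, C_1 ≅ Z^10, C_2 ≅ Z^5.

Boundary ∂_1: C_1 → C_0 sends each edge [p,q] (with p < q) to q − p. For instance
  ∂[1,5] = [5] − [1].
The 5×10 boundary matrix has rank 4 and Smith normal form diag(1,1,1,1).

The boundary map ∂_2: C_2 → C_1 sends each 2-simplex [p,q,r] to [q,r] − [p,r] + [p,q]. For instance
  ∂[2,3,4] = [3,4] − [2,4] + [2,3],
  ∂[1,3,5] = [3,5] − [1,5] + [1,3].
The 10×5 boundary matrix has rank 5 and Smith normal form diag(1,1,1,1,1).

Reading off H_k = ker ∂_k / im ∂_{k+1}:

  H_2: rank ker ∂_2 − rank ∂_3 = (5 − 5) − 0 = 0, and there is no ∂_3, so H_2 = 0.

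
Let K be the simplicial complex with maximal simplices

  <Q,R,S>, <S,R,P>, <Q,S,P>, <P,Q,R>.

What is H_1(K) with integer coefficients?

H_1 = 0.

Order the vertices as P < Q < R < S. Listing each simplex with vertices in this order, K has dimension 2 with simplices:

  0-simplices (4): P, Q, R, S
  1-simplices (6): PQ, PR, PS, QR, QS, RS
  2-simplices (4): PQR, PQS, PRS, QRS

giving chain groups C_0 ≅ Z^4, C_1 ≅ Z^6, C_2 ≅ Z^4.

Boundary ∂_1: C_1 → C_0 maps an edge to its endpoints' difference, ∂[p,q] = q − p.
The 4×6 boundary matrix has rank 3 and Smith normal form diag(1,1,1).

The boundary map ∂_2: C_2 → C_1 acts by ∂[p,q,r] = [q,r] − [p,r] + [p,q]. For instance
  ∂PQS = QS − PS + PQ,
  ∂QRS = RS − QS + QR.
The resulting 6×4 matrix has rank 3, and its Smith normal form has invariant factors (1,1,1).

From H_k ≅ ker(∂_k) / im(∂_{k+1}) we obtain:

  H_1: rank ker ∂_1 − rank ∂_2 = (6 − 3) − 3 = 0, and the invariant factors of ∂_2 are all 1, so H_1 ≅ 0.

(K is a triangulation of the 2-sphere S^2.)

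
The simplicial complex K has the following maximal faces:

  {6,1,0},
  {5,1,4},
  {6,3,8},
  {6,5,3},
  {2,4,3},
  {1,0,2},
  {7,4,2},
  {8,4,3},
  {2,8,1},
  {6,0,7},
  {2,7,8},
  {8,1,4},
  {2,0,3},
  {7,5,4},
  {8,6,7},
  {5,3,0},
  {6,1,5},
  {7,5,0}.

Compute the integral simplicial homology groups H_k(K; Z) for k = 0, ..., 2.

H_0 = Z,  H_1 = Z ⊕ Z/2Z,  H_2 = 0.

Order the vertices as 0 < 1 < 2 < 3 < 4 < 5 < 6 < 7 < 8. Listing each simplex with vertices in this order, K has dimension 2 with simplices:

  0-simplices (9): [0], [1], [2], [3], [4], [5], [6], [7], [8]
  1-simplices (27): (27 of them)
  2-simplices (18): [0,1,2], [0,1,6], [0,2,3], [0,3,5], [0,5,7], [0,6,7], [1,2,8], [1,4,5], [1,4,8], [1,5,6], [2,3,4], [2,4,7], [2,7,8], [3,4,8], [3,5,6], [3,6,8], [4,5,7], [6,7,8]

Hence C_0 ≅ Z^9, C_1 ≅ Z^27, C_2 ≅ Z^18.

∂_1: C_1 → C_0 maps an edge to its endpoints' difference, ∂[p,q] = q − p.
As a 9×27 matrix over Z this has rank 8, with invariant factors (1,1,1,1,1,1,1,1).

∂_2: C_2 → C_1 acts by ∂[p,q,r] = [q,r] − [p,r] + [p,q]. For instance
  ∂[1,5,6] = [5,6] − [1,6] + [1,5],
  ∂[3,6,8] = [6,8] − [3,8] + [3,6].
The resulting 27×18 matrix has rank 18, and its Smith normal form has invariant factors (1,1,1,1,1,1,1,1,1,1,1,1,1,1,1,1,1,2).

Reading off H_k = ker ∂_k / im ∂_{k+1}:

  H_0: rank C_0 − rank ∂_1 = 9 − 8 = 1, and the invariant factors of ∂_1 are all 1, so H_0 ≅ Z.
  H_1: rank ker ∂_1 − rank ∂_2 = (27 − 8) − 18 = 1, and ∂_2 has invariant factor 2 > 1, so H_1 ≅ Z ⊕ Z/2Z.
  H_2: rank ker ∂_2 − rank ∂_3 = (18 − 18) − 0 = 0, and there is no ∂_3, so H_2 ≅ 0.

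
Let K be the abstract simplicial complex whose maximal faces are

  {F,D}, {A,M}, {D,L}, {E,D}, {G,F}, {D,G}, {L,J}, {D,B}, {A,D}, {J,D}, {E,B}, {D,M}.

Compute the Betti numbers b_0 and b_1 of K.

Fix the vertex order A < B < D < E < F < G < J < L < M and write every simplex with vertices in increasing order. Then dim K = 1 and the simplices of K are:

  0-simplices (9): A, B, D, E, F, G, J, L, M
  1-simplices (12): AD, AM, BD, BE, DE, DF, DG, DJ, DL, DM, FG, JL

giving chain groups C_0 ≅ Z^9, C_1 ≅ Z^12.

The boundary map ∂_1: C_1 → C_0 is given by ∂[p,q] = [q] − [p]. For instance
  ∂DJ = J − D.
The 9×12 boundary matrix has rank 8 and Smith normal form diag(1,1,1,1,1,1,1,1).

Now H_k = ker ∂_k / im ∂_{k+1}, so:

  H_0: rank C_0 − rank ∂_1 = 9 − 8 = 1, and the invariant factors of ∂_1 are all 1, so H_0 = Z.
  H_1: rank ker ∂_1 − rank ∂_2 = (12 − 8) − 0 = 4, and there is no ∂_2, so H_1 = Z^4.

As a check, the Euler characteristic is 9 − 12 = -3, which agrees with 1 − 4 = -3.

Hence the Betti numbers are b_0 = 1, b_1 = 4.

b_0 = 1, b_1 = 4.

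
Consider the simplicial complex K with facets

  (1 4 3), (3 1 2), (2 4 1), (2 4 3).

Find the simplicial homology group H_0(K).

H_0 ≅ Z.

Fix the vertex order 1 < 2 < 3 < 4 and write every simplex with vertices in increasing order. Then dim K = 2 and the simplices of K are:

  0-simplices (4): [1], [2], [3], [4]
  1-simplices (6): [1,2], [1,3], [1,4], [2,3], [2,4], [3,4]
  2-simplices (4): [1,2,3], [1,2,4], [1,3,4], [2,3,4]

giving chain groups C_0 ≅ Z^4, C_1 ≅ Z^6, C_2 ≅ Z^4.

The boundary map ∂_1: C_1 → C_0 sends each edge [p,q] (with p < q) to q − p.
The resulting 4×6 matrix has rank 3, and its Smith normal form has invariant factors (1,1,1).

Boundary ∂_2: C_2 → C_1 acts by ∂[p,q,r] = [q,r] − [p,r] + [p,q]. For instance
  ∂[1,2,3] = [2,3] − [1,3] + [1,2],
  ∂[1,3,4] = [3,4] − [1,4] + [1,3].
The 6×4 boundary matrix has rank 3 and Smith normal form diag(1,1,1).

Computing H_k = (kernel of ∂_k) / (image of ∂_{k+1}):

  H_0: rank C_0 − rank ∂_1 = 4 − 3 = 1, and the invariant factors of ∂_1 are all 1, so H_0 ≅ Z.

(K is a triangulation of the 2-sphere S^2.)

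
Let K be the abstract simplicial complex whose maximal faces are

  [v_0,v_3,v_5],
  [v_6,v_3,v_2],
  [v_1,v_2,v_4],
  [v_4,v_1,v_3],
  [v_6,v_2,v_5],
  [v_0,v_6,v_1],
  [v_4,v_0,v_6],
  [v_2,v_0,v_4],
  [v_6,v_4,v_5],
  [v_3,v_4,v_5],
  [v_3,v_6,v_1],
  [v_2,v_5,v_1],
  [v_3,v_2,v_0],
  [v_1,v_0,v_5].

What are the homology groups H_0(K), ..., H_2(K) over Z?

Take the total order v_0 < v_1 < v_2 < v_3 < v_4 < v_5 < v_6 on the vertex set. Then K (dimension 2) consists of the simplices:

  0-simplices (7): [v_0], [v_1], [v_2], [v_3], [v_4], [v_5], [v_6]
  1-simplices (21): (21 of them)
  2-simplices (14): (14 of them)

so the chain groups are C_0 ≅ Z^7, C_1 ≅ Z^21, C_2 ≅ Z^14.

The boundary map ∂_1: C_1 → C_0 is given by ∂[p,q] = [q] − [p].
This gives a 7×21 integer matrix of rank 6; reducing to Smith normal form yields diagonal entries (1,1,1,1,1,1).

Boundary ∂_2: C_2 → C_1 sends each 2-simplex [p,q,r] to [q,r] − [p,r] + [p,q]. For instance
  ∂[v_2,v_5,v_6] = [v_5,v_6] − [v_2,v_6] + [v_2,v_5],
  ∂[v_1,v_3,v_6] = [v_3,v_6] − [v_1,v_6] + [v_1,v_3].
As a 21×14 matrix over Z this has rank 13, with invariant factors (1,1,1,1,1,1,1,1,1,1,1,1,1).

Computing H_k = (kernel of ∂_k) / (image of ∂_{k+1}):

  H_0: rank C_0 − rank ∂_1 = 7 − 6 = 1, and the invariant factors of ∂_1 are all 1, so H_0 = Z.
  H_1: rank ker ∂_1 − rank ∂_2 = (21 − 6) − 13 = 2, and the invariant factors of ∂_2 are all 1, so H_1 = Z^2.
  H_2: rank ker ∂_2 − rank ∂_3 = (14 − 13) − 0 = 1, and there is no ∂_3, so H_2 = Z.

H_0 ≅ Z,  H_1 ≅ Z^2,  H_2 ≅ Z.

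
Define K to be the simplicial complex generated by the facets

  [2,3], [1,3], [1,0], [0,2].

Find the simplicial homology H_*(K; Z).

H_0 = Z,  H_1 = Z.

Take the total order 0 < 1 < 2 < 3 on the vertex set. Then K (dimension 1) consists of the simplices:

  0-simplices (4): [0], [1], [2], [3]
  1-simplices (4): [0,1], [0,2], [1,3], [2,3]

Hence C_0 ≅ Z^4, C_1 ≅ Z^4.

Boundary ∂_1: C_1 → C_0 sends each edge [p,q] (with p < q) to q − p.
The resulting 4×4 matrix has rank 3, and its Smith normal form has invariant factors (1,1,1).

From H_k ≅ ker(∂_k) / im(∂_{k+1}) we obtain:

  H_0: rank C_0 − rank ∂_1 = 4 − 3 = 1, and the invariant factors of ∂_1 are all 1, so H_0 ≅ Z.
  H_1: rank ker ∂_1 − rank ∂_2 = (4 − 3) − 0 = 1, and there is no ∂_2, so H_1 ≅ Z.

(K is a triangulation of the circle S^1.)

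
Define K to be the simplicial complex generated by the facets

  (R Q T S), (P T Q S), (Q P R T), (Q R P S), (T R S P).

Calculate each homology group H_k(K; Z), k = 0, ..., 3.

K has 5 vertices, 10 edges, 10 triangles, 5 3-simplices.
rank ∂_0 = 0, rank ∂_1 = 4 ⇒ b_0 = 5 − 0 − 4 = 1; all invariant factors of ∂_1 are 1 so no torsion. So H_0 ≅ Z.
rank ∂_1 = 4, rank ∂_2 = 6 ⇒ b_1 = 10 − 4 − 6 = 0; all invariant factors of ∂_2 are 1 so no torsion. So H_1 ≅ 0.
rank ∂_2 = 6, rank ∂_3 = 4 ⇒ b_2 = 10 − 6 − 4 = 0; all invariant factors of ∂_3 are 1 so no torsion. So H_2 ≅ 0.
rank ∂_3 = 4, rank ∂_4 = 0 ⇒ b_3 = 5 − 4 − 0 = 1. So H_3 ≅ Z.

H_0 ≅ Z,  H_1 = 0,  H_2 = 0,  H_3 ≅ Z.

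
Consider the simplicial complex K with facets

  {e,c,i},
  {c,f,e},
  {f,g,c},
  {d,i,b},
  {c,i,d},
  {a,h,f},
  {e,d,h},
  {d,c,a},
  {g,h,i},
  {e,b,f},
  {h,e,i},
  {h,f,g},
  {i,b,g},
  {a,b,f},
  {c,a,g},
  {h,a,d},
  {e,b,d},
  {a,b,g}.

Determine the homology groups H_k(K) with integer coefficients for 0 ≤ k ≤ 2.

H_0 = Z,  H_1 = Z ⊕ Z/2Z,  H_2 = 0.

Fix the vertex order a < b < c < d < e < f < g < h < i and write every simplex with vertices in increasing order. Then dim K = 2 and the simplices of K are:

  0-simplices (9): a, b, c, d, e, f, g, h, i
  1-simplices (27): ab, ac, ad, af, ag, ah, bd, be, bf, bg, bi, cd, ce, cf, cg, ci, de, dh, di, ef, eh, ei, fg, fh, gh, gi, hi
  2-simplices (18): abf, abg, acd, acg, adh, afh, bde, bdi, bef, bgi, cdi, cef, cei, cfg, deh, ehi, fgh, ghi

giving chain groups C_0 ≅ Z^9, C_1 ≅ Z^27, C_2 ≅ Z^18.

∂_1: C_1 → C_0 is given by ∂[p,q] = [q] − [p]. For instance
  ∂eh = h − e.
This gives a 9×27 integer matrix of rank 8; reducing to Smith normal form yields diagonal entries (1,1,1,1,1,1,1,1).

Boundary ∂_2: C_2 → C_1 sends each 2-simplex [p,q,r] to [q,r] − [p,r] + [p,q]. For instance
  ∂acd = cd − ad + ac,
  ∂deh = eh − dh + de.
This gives a 27×18 integer matrix of rank 18; reducing to Smith normal form yields diagonal entries (1,1,1,1,1,1,1,1,1,1,1,1,1,1,1,1,1,2).

Reading off H_k = ker ∂_k / im ∂_{k+1}:

  H_0: rank C_0 − rank ∂_1 = 9 − 8 = 1, and the invariant factors of ∂_1 are all 1, so H_0 = Z.
  H_1: rank ker ∂_1 − rank ∂_2 = (27 − 8) − 18 = 1, and ∂_2 has invariant factor 2 > 1, so H_1 = Z ⊕ Z/2Z.
  H_2: rank ker ∂_2 − rank ∂_3 = (18 − 18) − 0 = 0, and there is no ∂_3, so H_2 = 0.

As a check, the Euler characteristic is 9 − 27 + 18 = 0, which agrees with 1 − 1 + 0 = 0.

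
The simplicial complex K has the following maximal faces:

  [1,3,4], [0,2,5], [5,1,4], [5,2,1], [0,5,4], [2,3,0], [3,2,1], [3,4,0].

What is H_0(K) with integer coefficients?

H_0 = Z.

K has 6 vertices, 12 edges, 8 triangles.
rank ∂_0 = 0, rank ∂_1 = 5 ⇒ b_0 = 6 − 0 − 5 = 1; all invariant factors of ∂_1 are 1 so no torsion. So H_0 ≅ Z.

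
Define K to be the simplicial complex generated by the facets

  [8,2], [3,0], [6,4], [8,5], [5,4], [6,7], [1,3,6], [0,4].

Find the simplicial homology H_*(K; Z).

H_0 ≅ Z,  H_1 ≅ Z,  H_2 = 0.

K has 9 vertices, 10 edges, 1 triangle.
rank ∂_0 = 0, rank ∂_1 = 8 ⇒ b_0 = 9 − 0 − 8 = 1; all invariant factors of ∂_1 are 1 so no torsion. So H_0 ≅ Z.
rank ∂_1 = 8, rank ∂_2 = 1 ⇒ b_1 = 10 − 8 − 1 = 1; all invariant factors of ∂_2 are 1 so no torsion. So H_1 ≅ Z.
rank ∂_2 = 1, rank ∂_3 = 0 ⇒ b_2 = 1 − 1 − 0 = 0. So H_2 ≅ 0.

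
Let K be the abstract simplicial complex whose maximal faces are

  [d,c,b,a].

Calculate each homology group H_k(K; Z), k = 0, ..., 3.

H_0 ≅ Z,  H_1 = 0,  H_2 = 0,  H_3 = 0.

We work with the vertex ordering a < b < c < d. The simplices of K, each written with vertices in increasing order, are:

  0-simplices (4): a, b, c, d
  1-simplices (6): ab, ac, ad, bc, bd, cd
  2-simplices (4): abc, abd, acd, bcd
  3-simplices (1): abcd

so the chain groups are C_0 ≅ Z^4, C_1 ≅ Z^6, C_2 ≅ Z^4, C_3 ≅ Z^1.

The boundary map ∂_1: C_1 → C_0 is given by ∂[p,q] = [q] − [p]. For instance
  ∂bc = c − b.
As a 4×6 matrix over Z this has rank 3, with invariant factors (1,1,1).

∂_2: C_2 → C_1 sends each 2-simplex [p,q,r] to [q,r] − [p,r] + [p,q]. For instance
  ∂abc = bc − ac + ab,
  ∂bcd = cd − bd + bc.
As a 6×4 matrix over Z this has rank 3, with invariant factors (1,1,1).

Boundary ∂_3: C_3 → C_2 sends each 3-simplex σ to the alternating sum Σ_i (−1)^i (σ with its i-th vertex removed). For instance
  ∂abcd = bcd − acd + abd − abc.
The resulting 4×1 matrix has rank 1, and its Smith normal form has invariant factors (1).

Now H_k = ker ∂_k / im ∂_{k+1}, so:

  H_0: rank C_0 − rank ∂_1 = 4 − 3 = 1, and the invariant factors of ∂_1 are all 1, so H_0 ≅ Z.
  H_1: rank ker ∂_1 − rank ∂_2 = (6 − 3) − 3 = 0, and the invariant factors of ∂_2 are all 1, so H_1 ≅ 0.
  H_2: rank ker ∂_2 − rank ∂_3 = (4 − 3) − 1 = 0, and the invariant factors of ∂_3 are all 1, so H_2 ≅ 0.
  H_3: rank ker ∂_3 − rank ∂_4 = (1 − 1) − 0 = 0, and there is no ∂_4, so H_3 ≅ 0.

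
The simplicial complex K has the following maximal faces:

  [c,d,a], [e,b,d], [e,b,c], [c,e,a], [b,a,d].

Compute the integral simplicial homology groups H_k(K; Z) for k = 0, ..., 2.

Fix the vertex order a < b < c < d < e and write every simplex with vertices in increasing order. Then dim K = 2 and the simplices of K are:

  0-simplices (5): a, b, c, d, e
  1-simplices (10): ab, ac, ad, ae, bc, bd, be, cd, ce, de
  2-simplices (5): abd, acd, ace, bce, bde

so the chain groups are C_0 ≅ Z^5, C_1 ≅ Z^10, C_2 ≅ Z^5.

Boundary ∂_1: C_1 → C_0 is given by ∂[p,q] = [q] − [p].
This gives a 5×10 integer matrix of rank 4; reducing to Smith normal form yields diagonal entries (1,1,1,1).

∂_2: C_2 → C_1 acts by ∂[p,q,r] = [q,r] − [p,r] + [p,q]. For instance
  ∂acd = cd − ad + ac,
  ∂ace = ce − ae + ac.
The resulting 10×5 matrix has rank 5, and its Smith normal form has invariant factors (1,1,1,1,1).

Now H_k = ker ∂_k / im ∂_{k+1}, so:

  H_0: rank C_0 − rank ∂_1 = 5 − 4 = 1, and the invariant factors of ∂_1 are all 1, so H_0 ≅ Z.
  H_1: rank ker ∂_1 − rank ∂_2 = (10 − 4) − 5 = 1, and the invariant factors of ∂_2 are all 1, so H_1 ≅ Z.
  H_2: rank ker ∂_2 − rank ∂_3 = (5 − 5) − 0 = 0, and there is no ∂_3, so H_2 ≅ 0.

H_0 = Z,  H_1 = Z,  H_2 = 0.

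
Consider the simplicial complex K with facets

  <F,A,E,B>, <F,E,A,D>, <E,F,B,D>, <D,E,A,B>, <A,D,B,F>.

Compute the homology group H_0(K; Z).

Take the total order A < B < D < E < F on the vertex set. Then K (dimension 3) consists of the simplices:

  0-simplices (5): A, B, D, E, F
  1-simplices (10): AB, AD, AE, AF, BD, BE, BF, DE, DF, EF
  2-simplices (10): ABD, ABE, ABF, ADE, ADF, AEF, BDE, BDF, BEF, DEF
  3-simplices (5): ABDE, ABDF, ABEF, ADEF, BDEF

so the chain groups are C_0 ≅ Z^5, C_1 ≅ Z^10, C_2 ≅ Z^10, C_3 ≅ Z^5.

Boundary ∂_1: C_1 → C_0 maps an edge to its endpoints' difference, ∂[p,q] = q − p.
The 5×10 boundary matrix has rank 4 and Smith normal form diag(1,1,1,1).

The boundary map ∂_2: C_2 → C_1 acts by ∂[p,q,r] = [q,r] − [p,r] + [p,q]. For instance
  ∂ABF = BF − AF + AB,
  ∂ABD = BD − AD + AB.
As a 10×10 matrix over Z this has rank 6, with invariant factors (1,1,1,1,1,1).

Boundary ∂_3: C_3 → C_2 sends each 3-simplex σ to the alternating sum Σ_i (−1)^i (σ with its i-th vertex removed). For instance
  ∂BDEF = DEF − BEF + BDF − BDE,
  ∂ABEF = BEF − AEF + ABF − ABE.
This gives a 10×5 integer matrix of rank 4; reducing to Smith normal form yields diagonal entries (1,1,1,1).

From H_k ≅ ker(∂_k) / im(∂_{k+1}) we obtain:

  H_0: rank C_0 − rank ∂_1 = 5 − 4 = 1, and the invariant factors of ∂_1 are all 1, so H_0 ≅ Z.

(K is a triangulation of the 3-sphere S^3.)

H_0 ≅ Z.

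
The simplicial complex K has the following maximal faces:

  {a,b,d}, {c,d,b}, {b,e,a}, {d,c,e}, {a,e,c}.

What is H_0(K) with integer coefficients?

We work with the vertex ordering a < b < c < d < e. The simplices of K, each written with vertices in increasing order, are:

  0-simplices (5): a, b, c, d, e
  1-simplices (10): ab, ac, ad, ae, bc, bd, be, cd, ce, de
  2-simplices (5): abd, abe, ace, bcd, cde

Hence C_0 ≅ Z^5, C_1 ≅ Z^10, C_2 ≅ Z^5.

Boundary ∂_1: C_1 → C_0 maps an edge to its endpoints' difference, ∂[p,q] = q − p. For instance
  ∂ce = e − c.
As a 5×10 matrix over Z this has rank 4, with invariant factors (1,1,1,1).

The boundary map ∂_2: C_2 → C_1 maps a triangle to the signed sum of its edges. For instance
  ∂cde = de − ce + cd,
  ∂bcd = cd − bd + bc.
The 10×5 boundary matrix has rank 5 and Smith normal form diag(1,1,1,1,1).

From H_k ≅ ker(∂_k) / im(∂_{k+1}) we obtain:

  H_0: rank C_0 − rank ∂_1 = 5 − 4 = 1, and the invariant factors of ∂_1 are all 1, so H_0 = Z.

H_0 = Z.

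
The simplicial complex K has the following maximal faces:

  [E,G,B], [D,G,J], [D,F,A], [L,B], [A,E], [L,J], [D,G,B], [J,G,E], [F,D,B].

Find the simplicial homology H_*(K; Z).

H_0 = Z,  H_1 = Z^2,  H_2 = 0.

We work with the vertex ordering A < B < D < E < F < G < J < L. The simplices of K, each written with vertices in increasing order, are:

  0-simplices (8): A, B, D, E, F, G, J, L
  1-simplices (15): AD, AE, AF, BD, BE, BF, BG, BL, DF, DG, DJ, EG, EJ, GJ, JL
  2-simplices (6): ADF, BDF, BDG, BEG, DGJ, EGJ

so the chain groups are C_0 ≅ Z^8, C_1 ≅ Z^15, C_2 ≅ Z^6.

The boundary map ∂_1: C_1 → C_0 sends each edge [p,q] (with p < q) to q − p. For instance
  ∂BG = G − B.
This gives a 8×15 integer matrix of rank 7; reducing to Smith normal form yields diagonal entries (1,1,1,1,1,1,1).

Boundary ∂_2: C_2 → C_1 maps a triangle to the signed sum of its edges. For instance
  ∂BDG = DG − BG + BD,
  ∂BEG = EG − BG + BE.
The 15×6 boundary matrix has rank 6 and Smith normal form diag(1,1,1,1,1,1).

From H_k ≅ ker(∂_k) / im(∂_{k+1}) we obtain:

  H_0: rank C_0 − rank ∂_1 = 8 − 7 = 1, and the invariant factors of ∂_1 are all 1, so H_0 = Z.
  H_1: rank ker ∂_1 − rank ∂_2 = (15 − 7) − 6 = 2, and the invariant factors of ∂_2 are all 1, so H_1 = Z^2.
  H_2: rank ker ∂_2 − rank ∂_3 = (6 − 6) − 0 = 0, and there is no ∂_3, so H_2 = 0.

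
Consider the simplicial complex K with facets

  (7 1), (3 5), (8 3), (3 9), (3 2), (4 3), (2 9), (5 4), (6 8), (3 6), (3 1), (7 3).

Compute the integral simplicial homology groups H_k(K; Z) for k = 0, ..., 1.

Order the vertices as 1 < 2 < 3 < 4 < 5 < 6 < 7 < 8 < 9. Listing each simplex with vertices in this order, K has dimension 1 with simplices:

  0-simplices (9): [1], [2], [3], [4], [5], [6], [7], [8], [9]
  1-simplices (12): [1,3], [1,7], [2,3], [2,9], [3,4], [3,5], [3,6], [3,7], [3,8], [3,9], [4,5], [6,8]

giving chain groups C_0 ≅ Z^9, C_1 ≅ Z^12.

Boundary ∂_1: C_1 → C_0 is given by ∂[p,q] = [q] − [p]. For instance
  ∂[1,7] = [7] − [1].
The resulting 9×12 matrix has rank 8, and its Smith normal form has invariant factors (1,1,1,1,1,1,1,1).

Computing H_k = (kernel of ∂_k) / (image of ∂_{k+1}):

  H_0: rank C_0 − rank ∂_1 = 9 − 8 = 1, and the invariant factors of ∂_1 are all 1, so H_0 ≅ Z.
  H_1: rank ker ∂_1 − rank ∂_2 = (12 − 8) − 0 = 4, and there is no ∂_2, so H_1 ≅ Z^4.

H_0 = Z,  H_1 = Z^4.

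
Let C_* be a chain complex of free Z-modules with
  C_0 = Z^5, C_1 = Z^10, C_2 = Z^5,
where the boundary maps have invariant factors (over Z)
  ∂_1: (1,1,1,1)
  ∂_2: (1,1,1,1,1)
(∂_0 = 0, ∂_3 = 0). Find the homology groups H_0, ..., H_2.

H_0 ≅ Z,  H_1 ≅ Z,  H_2 = 0.

H_0: b_0 = 5 − 0 − 4 = 1; torsion from ∂_1 factors > 1: none. So H_0 ≅ Z.
H_1: b_1 = 10 − 4 − 5 = 1; torsion from ∂_2 factors > 1: none. So H_1 ≅ Z.
H_2: b_2 = 5 − 5 − 0 = 0; torsion from ∂_3 factors > 1: none. So H_2 ≅ 0.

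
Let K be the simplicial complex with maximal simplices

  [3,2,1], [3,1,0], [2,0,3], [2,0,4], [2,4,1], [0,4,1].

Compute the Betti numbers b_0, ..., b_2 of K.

We work with the vertex ordering 0 < 1 < 2 < 3 < 4. The simplices of K, each written with vertices in increasing order, are:

  0-simplices (5): [0], [1], [2], [3], [4]
  1-simplices (9): [0,1], [0,2], [0,3], [0,4], [1,2], [1,3], [1,4], [2,3], [2,4]
  2-simplices (6): [0,1,3], [0,1,4], [0,2,3], [0,2,4], [1,2,3], [1,2,4]

so the chain groups are C_0 ≅ Z^5, C_1 ≅ Z^9, C_2 ≅ Z^6.

The boundary map ∂_1: C_1 → C_0 sends each edge [p,q] (with p < q) to q − p. For instance
  ∂[0,1] = [1] − [0].
This gives a 5×9 integer matrix of rank 4; reducing to Smith normal form yields diagonal entries (1,1,1,1).

Boundary ∂_2: C_2 → C_1 sends each 2-simplex [p,q,r] to [q,r] − [p,r] + [p,q]. For instance
  ∂[0,2,3] = [2,3] − [0,3] + [0,2],
  ∂[1,2,3] = [2,3] − [1,3] + [1,2].
As a 9×6 matrix over Z this has rank 5, with invariant factors (1,1,1,1,1).

Computing H_k = (kernel of ∂_k) / (image of ∂_{k+1}):

  H_0: rank C_0 − rank ∂_1 = 5 − 4 = 1, and the invariant factors of ∂_1 are all 1, so H_0 = Z.
  H_1: rank ker ∂_1 − rank ∂_2 = (9 − 4) − 5 = 0, and the invariant factors of ∂_2 are all 1, so H_1 = 0.
  H_2: rank ker ∂_2 − rank ∂_3 = (6 − 5) − 0 = 1, and there is no ∂_3, so H_2 = Z.

Hence the Betti numbers are b_0 = 1, b_1 = 0, b_2 = 1.

b_0 = 1, b_1 = 0, b_2 = 1.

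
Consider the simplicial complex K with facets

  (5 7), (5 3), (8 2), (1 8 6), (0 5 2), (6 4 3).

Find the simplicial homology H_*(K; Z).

H_0 = Z,  H_1 = Z,  H_2 = 0.

Order the vertices as 0 < 1 < 2 < 3 < 4 < 5 < 6 < 7 < 8. Listing each simplex with vertices in this order, K has dimension 2 with simplices:

  0-simplices (9): [0], [1], [2], [3], [4], [5], [6], [7], [8]
  1-simplices (12): [0,2], [0,5], [1,6], [1,8], [2,5], [2,8], [3,4], [3,5], [3,6], [4,6], [5,7], [6,8]
  2-simplices (3): [0,2,5], [1,6,8], [3,4,6]

Hence C_0 ≅ Z^9, C_1 ≅ Z^12, C_2 ≅ Z^3.

The boundary map ∂_1: C_1 → C_0 is given by ∂[p,q] = [q] − [p]. For instance
  ∂[5,7] = [7] − [5].
The 9×12 boundary matrix has rank 8 and Smith normal form diag(1,1,1,1,1,1,1,1).

The boundary map ∂_2: C_2 → C_1 maps a triangle to the signed sum of its edges. For instance
  ∂[1,6,8] = [6,8] − [1,8] + [1,6],
  ∂[0,2,5] = [2,5] − [0,5] + [0,2].
The resulting 12×3 matrix has rank 3, and its Smith normal form has invariant factors (1,1,1).

Computing H_k = (kernel of ∂_k) / (image of ∂_{k+1}):

  H_0: rank C_0 − rank ∂_1 = 9 − 8 = 1, and the invariant factors of ∂_1 are all 1, so H_0 ≅ Z.
  H_1: rank ker ∂_1 − rank ∂_2 = (12 − 8) − 3 = 1, and the invariant factors of ∂_2 are all 1, so H_1 ≅ Z.
  H_2: rank ker ∂_2 − rank ∂_3 = (3 − 3) − 0 = 0, and there is no ∂_3, so H_2 ≅ 0.

As a check, the Euler characteristic is 9 − 12 + 3 = 0, which agrees with 1 − 1 + 0 = 0.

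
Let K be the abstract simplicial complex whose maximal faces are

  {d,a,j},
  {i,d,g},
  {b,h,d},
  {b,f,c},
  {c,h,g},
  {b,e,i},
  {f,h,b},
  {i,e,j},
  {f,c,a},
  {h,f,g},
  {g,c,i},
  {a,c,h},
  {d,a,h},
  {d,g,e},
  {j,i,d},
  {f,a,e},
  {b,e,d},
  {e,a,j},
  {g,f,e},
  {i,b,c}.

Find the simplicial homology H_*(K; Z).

H_0 = Z,  H_1 = Z ⊕ Z/2Z,  H_2 = 0.

Order the vertices as a < b < c < d < e < f < g < h < i < j. Listing each simplex with vertices in this order, K has dimension 2 with simplices:

  0-simplices (10): a, b, c, d, e, f, g, h, i, j
  1-simplices (30): ac, ad, ae, af, ah, aj, bc, bd, be, bf, bh, bi, cf, cg, ch, ci, de, dg, dh, di, dj, ef, eg, ei, ej, fg, fh, gh, gi, ij
  2-simplices (20): acf, ach, adh, adj, aef, aej, bcf, bci, bde, bdh, bei, bfh, cgh, cgi, deg, dgi, dij, efg, eij, fgh

giving chain groups C_0 ≅ Z^10, C_1 ≅ Z^30, C_2 ≅ Z^20.

∂_1: C_1 → C_0 sends each edge [p,q] (with p < q) to q − p. For instance
  ∂ah = h − a.
The 10×30 boundary matrix has rank 9 and Smith normal form diag(1,1,1,1,1,1,1,1,1).

∂_2: C_2 → C_1 sends each 2-simplex [p,q,r] to [q,r] − [p,r] + [p,q]. For instance
  ∂ach = ch − ah + ac,
  ∂eij = ij − ej + ei.
This gives a 30×20 integer matrix of rank 20; reducing to Smith normal form yields diagonal entries (1,1,1,1,1,1,1,1,1,1,1,1,1,1,1,1,1,1,1,2).

Computing H_k = (kernel of ∂_k) / (image of ∂_{k+1}):

  H_0: rank C_0 − rank ∂_1 = 10 − 9 = 1, and the invariant factors of ∂_1 are all 1, so H_0 = Z.
  H_1: rank ker ∂_1 − rank ∂_2 = (30 − 9) − 20 = 1, and ∂_2 has invariant factor 2 > 1, so H_1 = Z ⊕ Z/2Z.
  H_2: rank ker ∂_2 − rank ∂_3 = (20 − 20) − 0 = 0, and there is no ∂_3, so H_2 = 0.

As a check, the Euler characteristic is 10 − 30 + 20 = 0, which agrees with 1 − 1 + 0 = 0.
(K is a triangulation of the Klein bottle.)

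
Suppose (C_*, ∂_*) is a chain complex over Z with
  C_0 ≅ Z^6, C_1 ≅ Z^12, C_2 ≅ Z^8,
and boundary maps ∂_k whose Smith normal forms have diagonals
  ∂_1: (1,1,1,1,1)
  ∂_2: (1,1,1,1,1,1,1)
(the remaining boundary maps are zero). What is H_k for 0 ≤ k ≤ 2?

H_0: b_0 = 6 − 0 − 5 = 1; torsion from ∂_1 factors > 1: none. So H_0 ≅ Z.
H_1: b_1 = 12 − 5 − 7 = 0; torsion from ∂_2 factors > 1: none. So H_1 ≅ 0.
H_2: b_2 = 8 − 7 − 0 = 1; torsion from ∂_3 factors > 1: none. So H_2 ≅ Z.

H_0 ≅ Z,  H_1 = 0,  H_2 ≅ Z.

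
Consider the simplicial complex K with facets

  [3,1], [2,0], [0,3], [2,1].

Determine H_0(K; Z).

K has 4 vertices, 4 edges.
rank ∂_0 = 0, rank ∂_1 = 3 ⇒ b_0 = 4 − 0 − 3 = 1; all invariant factors of ∂_1 are 1 so no torsion. So H_0 = Z.

H_0 = Z.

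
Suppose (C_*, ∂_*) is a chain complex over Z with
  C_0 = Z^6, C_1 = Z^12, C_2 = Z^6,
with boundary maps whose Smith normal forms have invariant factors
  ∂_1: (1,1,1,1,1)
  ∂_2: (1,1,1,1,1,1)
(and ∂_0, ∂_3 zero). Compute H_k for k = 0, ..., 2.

H_0: b_0 = 6 − 0 − 5 = 1; torsion from ∂_1 factors > 1: none. So H_0 = Z.
H_1: b_1 = 12 − 5 − 6 = 1; torsion from ∂_2 factors > 1: none. So H_1 = Z.
H_2: b_2 = 6 − 6 − 0 = 0; torsion from ∂_3 factors > 1: none. So H_2 = 0.

H_0 = Z,  H_1 = Z,  H_2 = 0.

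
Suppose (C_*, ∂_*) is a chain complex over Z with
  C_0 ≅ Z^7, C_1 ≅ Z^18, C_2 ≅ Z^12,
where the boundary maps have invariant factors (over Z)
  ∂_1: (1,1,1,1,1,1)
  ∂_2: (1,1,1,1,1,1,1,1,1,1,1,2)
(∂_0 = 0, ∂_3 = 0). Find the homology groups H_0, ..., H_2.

H_0: b_0 = 7 − 0 − 6 = 1; torsion from ∂_1 factors > 1: none. So H_0 = Z.
H_1: b_1 = 18 − 6 − 12 = 0; torsion from ∂_2 factors > 1: [2]. So H_1 = Z/2Z.
H_2: b_2 = 12 − 12 − 0 = 0; torsion from ∂_3 factors > 1: none. So H_2 = 0.

H_0 = Z,  H_1 = Z/2Z,  H_2 = 0.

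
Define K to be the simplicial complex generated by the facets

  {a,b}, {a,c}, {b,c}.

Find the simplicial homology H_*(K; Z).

H_0 ≅ Z,  H_1 ≅ Z.

K has 3 vertices, 3 edges.
rank ∂_0 = 0, rank ∂_1 = 2 ⇒ b_0 = 3 − 0 − 2 = 1; all invariant factors of ∂_1 are 1 so no torsion. So H_0 ≅ Z.
rank ∂_1 = 2, rank ∂_2 = 0 ⇒ b_1 = 3 − 2 − 0 = 1. So H_1 ≅ Z.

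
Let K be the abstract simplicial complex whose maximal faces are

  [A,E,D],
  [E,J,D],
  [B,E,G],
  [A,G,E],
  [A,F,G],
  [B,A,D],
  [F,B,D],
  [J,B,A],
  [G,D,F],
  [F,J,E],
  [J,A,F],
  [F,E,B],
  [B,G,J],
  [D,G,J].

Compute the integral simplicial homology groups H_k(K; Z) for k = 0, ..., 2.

We work with the vertex ordering A < B < D < E < F < G < J. The simplices of K, each written with vertices in increasing order, are:

  0-simplices (7): A, B, D, E, F, G, J
  1-simplices (21): AB, AD, AE, AF, AG, AJ, BD, BE, BF, BG, BJ, DE, DF, DG, DJ, EF, EG, EJ, FG, FJ, GJ
  2-simplices (14): ABD, ABJ, ADE, AEG, AFG, AFJ, BDF, BEF, BEG, BGJ, DEJ, DFG, DGJ, EFJ

so the chain groups are C_0 ≅ Z^7, C_1 ≅ Z^21, C_2 ≅ Z^14.

Boundary ∂_1: C_1 → C_0 sends each edge [p,q] (with p < q) to q − p. For instance
  ∂AD = D − A.
The resulting 7×21 matrix has rank 6, and its Smith normal form has invariant factors (1,1,1,1,1,1).

The boundary map ∂_2: C_2 → C_1 maps a triangle to the signed sum of its edges. For instance
  ∂BGJ = GJ − BJ + BG,
  ∂EFJ = FJ − EJ + EF.
As a 21×14 matrix over Z this has rank 13, with invariant factors (1,1,1,1,1,1,1,1,1,1,1,1,1).

Now H_k = ker ∂_k / im ∂_{k+1}, so:

  H_0: rank C_0 − rank ∂_1 = 7 − 6 = 1, and the invariant factors of ∂_1 are all 1, so H_0 ≅ Z.
  H_1: rank ker ∂_1 − rank ∂_2 = (21 − 6) − 13 = 2, and the invariant factors of ∂_2 are all 1, so H_1 ≅ Z^2.
  H_2: rank ker ∂_2 − rank ∂_3 = (14 − 13) − 0 = 1, and there is no ∂_3, so H_2 ≅ Z.

As a check, the Euler characteristic is 7 − 21 + 14 = 0, which agrees with 1 − 2 + 1 = 0.
(K is a triangulation of the torus T^2.)

H_0 = Z,  H_1 = Z^2,  H_2 = Z.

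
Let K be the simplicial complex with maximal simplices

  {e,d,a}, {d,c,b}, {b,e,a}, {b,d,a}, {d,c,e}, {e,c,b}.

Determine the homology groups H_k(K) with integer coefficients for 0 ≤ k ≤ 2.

H_0 ≅ Z,  H_1 = 0,  H_2 ≅ Z.

Order the vertices as a < b < c < d < e. Listing each simplex with vertices in this order, K has dimension 2 with simplices:

  0-simplices (5): a, b, c, d, e
  1-simplices (9): ab, ad, ae, bc, bd, be, cd, ce, de
  2-simplices (6): abd, abe, ade, bcd, bce, cde

Hence C_0 ≅ Z^5, C_1 ≅ Z^9, C_2 ≅ Z^6.

The boundary map ∂_1: C_1 → C_0 is given by ∂[p,q] = [q] − [p]. For instance
  ∂ab = b − a.
The resulting 5×9 matrix has rank 4, and its Smith normal form has invariant factors (1,1,1,1).

Boundary ∂_2: C_2 → C_1 acts by ∂[p,q,r] = [q,r] − [p,r] + [p,q]. For instance
  ∂bce = ce − be + bc,
  ∂abe = be − ae + ab.
The 9×6 boundary matrix has rank 5 and Smith normal form diag(1,1,1,1,1).

Reading off H_k = ker ∂_k / im ∂_{k+1}:

  H_0: rank C_0 − rank ∂_1 = 5 − 4 = 1, and the invariant factors of ∂_1 are all 1, so H_0 = Z.
  H_1: rank ker ∂_1 − rank ∂_2 = (9 − 4) − 5 = 0, and the invariant factors of ∂_2 are all 1, so H_1 = 0.
  H_2: rank ker ∂_2 − rank ∂_3 = (6 − 5) − 0 = 1, and there is no ∂_3, so H_2 = Z.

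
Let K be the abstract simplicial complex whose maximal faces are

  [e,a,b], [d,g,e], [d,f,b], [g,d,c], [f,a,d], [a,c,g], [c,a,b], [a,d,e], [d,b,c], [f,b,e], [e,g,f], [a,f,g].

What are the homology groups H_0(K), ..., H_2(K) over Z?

H_0 ≅ Z,  H_1 ≅ Z/2Z,  H_2 = 0.

Order the vertices as a < b < c < d < e < f < g. Listing each simplex with vertices in this order, K has dimension 2 with simplices:

  0-simplices (7): a, b, c, d, e, f, g
  1-simplices (18): ab, ac, ad, ae, af, ag, bc, bd, be, bf, cd, cg, de, df, dg, ef, eg, fg
  2-simplices (12): abc, abe, acg, ade, adf, afg, bcd, bdf, bef, cdg, deg, efg

giving chain groups C_0 ≅ Z^7, C_1 ≅ Z^18, C_2 ≅ Z^12.

∂_1: C_1 → C_0 maps an edge to its endpoints' difference, ∂[p,q] = q − p. For instance
  ∂cg = g − c.
The resulting 7×18 matrix has rank 6, and its Smith normal form has invariant factors (1,1,1,1,1,1).

∂_2: C_2 → C_1 maps a triangle to the signed sum of its edges. For instance
  ∂ade = de − ae + ad,
  ∂abe = be − ae + ab.
As a 18×12 matrix over Z this has rank 12, with invariant factors (1,1,1,1,1,1,1,1,1,1,1,2).

Reading off H_k = ker ∂_k / im ∂_{k+1}:

  H_0: rank C_0 − rank ∂_1 = 7 − 6 = 1, and the invariant factors of ∂_1 are all 1, so H_0 = Z.
  H_1: rank ker ∂_1 − rank ∂_2 = (18 − 6) − 12 = 0, and ∂_2 has invariant factor 2 > 1, so H_1 = Z/2Z.
  H_2: rank ker ∂_2 − rank ∂_3 = (12 − 12) − 0 = 0, and there is no ∂_3, so H_2 = 0.

(K is a triangulation of the real projective plane RP^2.)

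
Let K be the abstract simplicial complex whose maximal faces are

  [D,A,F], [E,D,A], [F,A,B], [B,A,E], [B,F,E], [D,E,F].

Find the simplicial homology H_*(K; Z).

H_0 = Z,  H_1 = 0,  H_2 = Z.

K has 5 vertices, 9 edges, 6 triangles.
rank ∂_0 = 0, rank ∂_1 = 4 ⇒ b_0 = 5 − 0 − 4 = 1; all invariant factors of ∂_1 are 1 so no torsion. So H_0 = Z.
rank ∂_1 = 4, rank ∂_2 = 5 ⇒ b_1 = 9 − 4 − 5 = 0; all invariant factors of ∂_2 are 1 so no torsion. So H_1 = 0.
rank ∂_2 = 5, rank ∂_3 = 0 ⇒ b_2 = 6 − 5 − 0 = 1. So H_2 = Z.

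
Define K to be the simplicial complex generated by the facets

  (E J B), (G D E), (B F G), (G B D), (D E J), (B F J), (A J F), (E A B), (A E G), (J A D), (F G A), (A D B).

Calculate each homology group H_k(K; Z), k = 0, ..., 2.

We work with the vertex ordering A < B < D < E < F < G < J. The simplices of K, each written with vertices in increasing order, are:

  0-simplices (7): A, B, D, E, F, G, J
  1-simplices (18): AB, AD, AE, AF, AG, AJ, BD, BE, BF, BG, BJ, DE, DG, DJ, EG, EJ, FG, FJ
  2-simplices (12): ABD, ABE, ADJ, AEG, AFG, AFJ, BDG, BEJ, BFG, BFJ, DEG, DEJ

so the chain groups are C_0 ≅ Z^7, C_1 ≅ Z^18, C_2 ≅ Z^12.

The boundary map ∂_1: C_1 → C_0 is given by ∂[p,q] = [q] − [p]. For instance
  ∂EJ = J − E.
The resulting 7×18 matrix has rank 6, and its Smith normal form has invariant factors (1,1,1,1,1,1).

∂_2: C_2 → C_1 acts by ∂[p,q,r] = [q,r] − [p,r] + [p,q]. For instance
  ∂BFJ = FJ − BJ + BF,
  ∂ABD = BD − AD + AB.
The resulting 18×12 matrix has rank 12, and its Smith normal form has invariant factors (1,1,1,1,1,1,1,1,1,1,1,2).

Computing H_k = (kernel of ∂_k) / (image of ∂_{k+1}):

  H_0: rank C_0 − rank ∂_1 = 7 − 6 = 1, and the invariant factors of ∂_1 are all 1, so H_0 ≅ Z.
  H_1: rank ker ∂_1 − rank ∂_2 = (18 − 6) − 12 = 0, and ∂_2 has invariant factor 2 > 1, so H_1 ≅ Z/2.
  H_2: rank ker ∂_2 − rank ∂_3 = (12 − 12) − 0 = 0, and there is no ∂_3, so H_2 ≅ 0.

As a check, the Euler characteristic is 7 − 18 + 12 = 1, which agrees with 1 − 0 + 0 = 1.
(K is a triangulation of the real projective plane RP^2.)

H_0 = Z,  H_1 = Z/2,  H_2 = 0.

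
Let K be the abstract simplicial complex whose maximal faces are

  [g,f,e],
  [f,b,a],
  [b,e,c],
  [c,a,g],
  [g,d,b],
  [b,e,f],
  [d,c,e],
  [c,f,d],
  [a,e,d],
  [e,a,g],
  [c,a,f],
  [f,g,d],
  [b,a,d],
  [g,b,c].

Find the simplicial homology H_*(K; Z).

K has 7 vertices, 21 edges, 14 triangles.
rank ∂_0 = 0, rank ∂_1 = 6 ⇒ b_0 = 7 − 0 − 6 = 1; all invariant factors of ∂_1 are 1 so no torsion. So H_0 = Z.
rank ∂_1 = 6, rank ∂_2 = 13 ⇒ b_1 = 21 − 6 − 13 = 2; all invariant factors of ∂_2 are 1 so no torsion. So H_1 = Z^2.
rank ∂_2 = 13, rank ∂_3 = 0 ⇒ b_2 = 14 − 13 − 0 = 1. So H_2 = Z.

H_0 = Z,  H_1 = Z^2,  H_2 = Z.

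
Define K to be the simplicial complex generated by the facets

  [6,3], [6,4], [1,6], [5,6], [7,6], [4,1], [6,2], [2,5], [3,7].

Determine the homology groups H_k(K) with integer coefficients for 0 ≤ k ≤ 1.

Take the total order 1 < 2 < 3 < 4 < 5 < 6 < 7 on the vertex set. Then K (dimension 1) consists of the simplices:

  0-simplices (7): [1], [2], [3], [4], [5], [6], [7]
  1-simplices (9): [1,4], [1,6], [2,5], [2,6], [3,6], [3,7], [4,6], [5,6], [6,7]

giving chain groups C_0 ≅ Z^7, C_1 ≅ Z^9.

The boundary map ∂_1: C_1 → C_0 is given by ∂[p,q] = [q] − [p]. For instance
  ∂[3,6] = [6] − [3].
This gives a 7×9 integer matrix of rank 6; reducing to Smith normal form yields diagonal entries (1,1,1,1,1,1).

Now H_k = ker ∂_k / im ∂_{k+1}, so:

  H_0: rank C_0 − rank ∂_1 = 7 − 6 = 1, and the invariant factors of ∂_1 are all 1, so H_0 ≅ Z.
  H_1: rank ker ∂_1 − rank ∂_2 = (9 − 6) − 0 = 3, and there is no ∂_2, so H_1 ≅ Z^3.

As a check, the Euler characteristic is 7 − 9 = -2, which agrees with 1 − 3 = -2.
(K is a triangulation of a wedge of 3 circles.)

H_0 ≅ Z,  H_1 ≅ Z^3.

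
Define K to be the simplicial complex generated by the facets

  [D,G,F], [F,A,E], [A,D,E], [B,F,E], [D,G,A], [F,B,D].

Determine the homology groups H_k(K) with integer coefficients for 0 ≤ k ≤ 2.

H_0 ≅ Z,  H_1 ≅ Z,  H_2 = 0.

Order the vertices as A < B < D < E < F < G. Listing each simplex with vertices in this order, K has dimension 2 with simplices:

  0-simplices (6): A, B, D, E, F, G
  1-simplices (12): AD, AE, AF, AG, BD, BE, BF, DE, DF, DG, EF, FG
  2-simplices (6): ADE, ADG, AEF, BDF, BEF, DFG

so the chain groups are C_0 ≅ Z^6, C_1 ≅ Z^12, C_2 ≅ Z^6.

Boundary ∂_1: C_1 → C_0 is given by ∂[p,q] = [q] − [p].
As a 6×12 matrix over Z this has rank 5, with invariant factors (1,1,1,1,1).

Boundary ∂_2: C_2 → C_1 maps a triangle to the signed sum of its edges. For instance
  ∂ADE = DE − AE + AD,
  ∂AEF = EF − AF + AE.
The resulting 12×6 matrix has rank 6, and its Smith normal form has invariant factors (1,1,1,1,1,1).

Now H_k = ker ∂_k / im ∂_{k+1}, so:

  H_0: rank C_0 − rank ∂_1 = 6 − 5 = 1, and the invariant factors of ∂_1 are all 1, so H_0 ≅ Z.
  H_1: rank ker ∂_1 − rank ∂_2 = (12 − 5) − 6 = 1, and the invariant factors of ∂_2 are all 1, so H_1 ≅ Z.
  H_2: rank ker ∂_2 − rank ∂_3 = (6 − 6) − 0 = 0, and there is no ∂_3, so H_2 ≅ 0.

As a check, the Euler characteristic is 6 − 12 + 6 = 0, which agrees with 1 − 1 + 0 = 0.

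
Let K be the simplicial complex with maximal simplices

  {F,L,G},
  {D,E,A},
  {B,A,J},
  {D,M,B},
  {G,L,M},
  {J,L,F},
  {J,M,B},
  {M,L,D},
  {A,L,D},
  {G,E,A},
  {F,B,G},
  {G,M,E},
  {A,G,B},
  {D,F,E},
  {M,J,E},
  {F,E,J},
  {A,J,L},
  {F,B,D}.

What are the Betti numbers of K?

Fix the vertex order A < B < D < E < F < G < J < L < M and write every simplex with vertices in increasing order. Then dim K = 2 and the simplices of K are:

  0-simplices (9): A, B, D, E, F, G, J, L, M
  1-simplices (27): AB, AD, AE, AG, AJ, AL, BD, BF, BG, BJ, BM, DE, DF, DL, DM, EF, EG, EJ, EM, FG, FJ, FL, GL, GM, JL, JM, LM
  2-simplices (18): ABG, ABJ, ADE, ADL, AEG, AJL, BDF, BDM, BFG, BJM, DEF, DLM, EFJ, EGM, EJM, FGL, FJL, GLM

Hence C_0 ≅ Z^9, C_1 ≅ Z^27, C_2 ≅ Z^18.

Boundary ∂_1: C_1 → C_0 is given by ∂[p,q] = [q] − [p]. For instance
  ∂AB = B − A.
The resulting 9×27 matrix has rank 8, and its Smith normal form has invariant factors (1,1,1,1,1,1,1,1).

The boundary map ∂_2: C_2 → C_1 maps a triangle to the signed sum of its edges. For instance
  ∂ABG = BG − AG + AB,
  ∂AEG = EG − AG + AE.
The resulting 27×18 matrix has rank 17, and its Smith normal form has invariant factors (1,1,1,1,1,1,1,1,1,1,1,1,1,1,1,1,1).

Reading off H_k = ker ∂_k / im ∂_{k+1}:

  H_0: rank C_0 − rank ∂_1 = 9 − 8 = 1, and the invariant factors of ∂_1 are all 1, so H_0 = Z.
  H_1: rank ker ∂_1 − rank ∂_2 = (27 − 8) − 17 = 2, and the invariant factors of ∂_2 are all 1, so H_1 = Z^2.
  H_2: rank ker ∂_2 − rank ∂_3 = (18 − 17) − 0 = 1, and there is no ∂_3, so H_2 = Z.

Hence the Betti numbers are b_0 = 1, b_1 = 2, b_2 = 1.

b_0 = 1, b_1 = 2, b_2 = 1.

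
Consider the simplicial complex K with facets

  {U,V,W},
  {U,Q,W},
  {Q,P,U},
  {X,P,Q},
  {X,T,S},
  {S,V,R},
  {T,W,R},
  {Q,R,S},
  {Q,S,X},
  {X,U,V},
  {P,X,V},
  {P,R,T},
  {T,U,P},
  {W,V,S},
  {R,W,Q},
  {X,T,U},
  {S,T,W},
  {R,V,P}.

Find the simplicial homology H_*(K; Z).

Take the total order P < Q < R < S < T < U < V < W < X on the vertex set. Then K (dimension 2) consists of the simplices:

  0-simplices (9): P, Q, R, S, T, U, V, W, X
  1-simplices (27): PQ, PR, PT, PU, PV, PX, QR, QS, QU, QW, QX, RS, RT, RV, RW, ST, SV, SW, SX, TU, TW, TX, UV, UW, UX, VW, VX
  2-simplices (18): PQU, PQX, PRT, PRV, PTU, PVX, QRS, QRW, QSX, QUW, RSV, RTW, STW, STX, SVW, TUX, UVW, UVX

giving chain groups C_0 ≅ Z^9, C_1 ≅ Z^27, C_2 ≅ Z^18.

The boundary map ∂_1: C_1 → C_0 is given by ∂[p,q] = [q] − [p]. For instance
  ∂PV = V − P.
The 9×27 boundary matrix has rank 8 and Smith normal form diag(1,1,1,1,1,1,1,1).

The boundary map ∂_2: C_2 → C_1 maps a triangle to the signed sum of its edges. For instance
  ∂RSV = SV − RV + RS,
  ∂UVW = VW − UW + UV.
The 27×18 boundary matrix has rank 18 and Smith normal form diag(1,1,1,1,1,1,1,1,1,1,1,1,1,1,1,1,1,2).

Reading off H_k = ker ∂_k / im ∂_{k+1}:

  H_0: rank C_0 − rank ∂_1 = 9 − 8 = 1, and the invariant factors of ∂_1 are all 1, so H_0 ≅ Z.
  H_1: rank ker ∂_1 − rank ∂_2 = (27 − 8) − 18 = 1, and ∂_2 has invariant factor 2 > 1, so H_1 ≅ Z ⊕ Z/2.
  H_2: rank ker ∂_2 − rank ∂_3 = (18 − 18) − 0 = 0, and there is no ∂_3, so H_2 ≅ 0.

H_0 ≅ Z,  H_1 ≅ Z ⊕ Z/2,  H_2 = 0.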